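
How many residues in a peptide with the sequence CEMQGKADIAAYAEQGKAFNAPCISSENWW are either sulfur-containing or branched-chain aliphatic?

Sulfur-containing: C, M. Branched-chain aliphatic: I, L, V.
Sulfur-containing residues here: C1, M3, C23 (3).
Branched-chain aliphatic residues here: I9, I24 (2).
The two groups share no amino acid, so total = 3 + 2 = 5.

5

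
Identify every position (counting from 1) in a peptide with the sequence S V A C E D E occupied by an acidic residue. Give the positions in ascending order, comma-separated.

Matching residues: E5, D6, E7.

5, 6, 7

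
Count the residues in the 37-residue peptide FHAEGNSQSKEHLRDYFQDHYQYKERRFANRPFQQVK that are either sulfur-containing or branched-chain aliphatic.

Sulfur-containing: C, M. Branched-chain aliphatic: I, L, V.
Sulfur-containing residues here: none (0).
Branched-chain aliphatic residues here: L13, V36 (2).
The two groups share no amino acid, so total = 0 + 2 = 2.

2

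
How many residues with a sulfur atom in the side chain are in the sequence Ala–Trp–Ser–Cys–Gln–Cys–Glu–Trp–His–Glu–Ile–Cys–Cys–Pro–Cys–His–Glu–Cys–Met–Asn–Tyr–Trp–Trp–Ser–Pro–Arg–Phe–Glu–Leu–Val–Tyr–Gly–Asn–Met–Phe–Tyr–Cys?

9

Cysteine (C, thiol) and methionine (M, thioether) are the two sulfur-containing amino acids.
Matching residues: Cys4, Cys6, Cys12, Cys13, Cys15, Cys18, Met19, Met34, Cys37.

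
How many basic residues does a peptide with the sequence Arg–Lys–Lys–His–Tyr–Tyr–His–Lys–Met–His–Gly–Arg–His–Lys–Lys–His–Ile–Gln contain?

K, R, and H are the three residues with basic side chains (ε-amine, guanidinium, and imidazole respectively).
Matching residues: Arg1, Lys2, Lys3, His4, His7, Lys8, His10, Arg12, His13, Lys14, Lys15, His16.

12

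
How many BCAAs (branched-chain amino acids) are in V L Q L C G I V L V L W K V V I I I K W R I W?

The BCAAs are Val, Leu, and Ile — aliphatic side chains with a branch point.
Matching residues: V1, L2, L4, I7, V8, L9, V10, L11, V14, V15, I16, I17, I18, I22.

14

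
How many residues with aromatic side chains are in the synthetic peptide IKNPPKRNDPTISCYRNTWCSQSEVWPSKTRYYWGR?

6

F, W, and Y each carry an aromatic ring on the side chain.
Matching residues: Y15, W19, W26, Y32, Y33, W34.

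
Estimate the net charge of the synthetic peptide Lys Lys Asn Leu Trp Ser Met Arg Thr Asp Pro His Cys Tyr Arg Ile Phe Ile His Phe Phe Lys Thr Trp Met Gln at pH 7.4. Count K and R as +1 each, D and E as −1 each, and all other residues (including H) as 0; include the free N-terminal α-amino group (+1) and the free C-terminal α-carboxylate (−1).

+4

Positive (K, R): Lys1, Lys2, Arg8, Arg15, Lys22 → +5.
Negative (D, E): Asp10 → −1.
The N-terminus (+1) and C-terminus (−1) cancel.
Net charge = (+5) + (−1) = +4.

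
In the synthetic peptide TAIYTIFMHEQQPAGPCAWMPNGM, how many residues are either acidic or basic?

2

Acidic: D, E. Basic: H, K, R.
Acidic residues here: E10 (1).
Basic residues here: H9 (1).
The two groups share no amino acid, so total = 1 + 1 = 2.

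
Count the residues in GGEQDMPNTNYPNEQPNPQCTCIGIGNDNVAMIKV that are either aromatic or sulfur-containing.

Aromatic: F, W, Y. Sulfur-containing: C, M.
Aromatic residues here: Y11 (1).
Sulfur-containing residues here: M6, C20, C22, M32 (4).
The two groups share no amino acid, so total = 1 + 4 = 5.

5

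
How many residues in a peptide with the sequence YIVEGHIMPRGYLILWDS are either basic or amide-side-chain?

2

Basic: H, K, R. Amide-side-chain: N, Q.
Basic residues here: H6, R10 (2).
Amide-side-chain residues here: none (0).
The two groups share no amino acid, so total = 2 + 0 = 2.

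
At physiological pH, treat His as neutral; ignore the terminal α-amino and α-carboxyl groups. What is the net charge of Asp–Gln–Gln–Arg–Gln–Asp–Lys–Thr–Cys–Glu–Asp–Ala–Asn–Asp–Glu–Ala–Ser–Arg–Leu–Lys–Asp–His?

-3

At pH ~7.4 the Lys and Arg side chains are protonated (+1), the Asp and Glu side chains are deprotonated (−1), and with His taken as neutral all other side chains carry no charge.
Positive (K, R): Arg4, Lys7, Arg18, Lys20 → +4.
Negative (D, E): Asp1, Asp6, Glu10, Asp11, Asp14, Glu15, Asp21 → −7.
Net charge = (+4) + (−7) = −3.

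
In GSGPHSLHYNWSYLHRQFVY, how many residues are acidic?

0

Only D (aspartate) and E (glutamate) carry a side-chain carboxylic acid.
None of the 20 residues belong to this group.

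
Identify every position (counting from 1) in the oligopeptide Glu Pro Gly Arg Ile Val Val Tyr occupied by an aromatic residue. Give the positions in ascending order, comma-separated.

Matching residues: Tyr8.

8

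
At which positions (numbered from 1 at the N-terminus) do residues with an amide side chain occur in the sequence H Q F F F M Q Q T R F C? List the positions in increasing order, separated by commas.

Only N (asparagine) and Q (glutamine) carry a side-chain carboxamide.
Matching residues: Q2, Q7, Q8.

2, 7, 8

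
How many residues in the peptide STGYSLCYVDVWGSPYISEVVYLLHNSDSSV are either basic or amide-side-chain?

2

Basic: H, K, R. Amide-side-chain: N, Q.
Basic residues here: H25 (1).
Amide-side-chain residues here: N26 (1).
The two groups share no amino acid, so total = 1 + 1 = 2.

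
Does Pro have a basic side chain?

K, R, and H are the three residues with basic side chains (ε-amine, guanidinium, and imidazole respectively).
Proline is not in this group.

No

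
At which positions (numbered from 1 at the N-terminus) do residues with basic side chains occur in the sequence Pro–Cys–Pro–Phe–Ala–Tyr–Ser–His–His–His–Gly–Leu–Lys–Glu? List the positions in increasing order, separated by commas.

8, 9, 10, 13

The basic amino acids are Lys (K), Arg (R), and His (H).
Matching residues: His8, His9, His10, Lys13.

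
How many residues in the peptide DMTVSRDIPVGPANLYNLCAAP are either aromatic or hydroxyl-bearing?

3

Aromatic: F, W, Y. Hydroxyl-bearing: S, T, Y.
Aromatic residues here: Y16 (1).
Hydroxyl-bearing residues here: T3, S5, Y16 (3).
Y is in both groups, so the 1 Y residue must not be double-counted.
Total = 1 + 3 − 1 = 3.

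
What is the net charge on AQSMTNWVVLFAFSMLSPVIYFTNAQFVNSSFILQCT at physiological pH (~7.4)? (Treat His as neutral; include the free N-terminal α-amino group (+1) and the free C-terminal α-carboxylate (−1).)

0

The side chains ionized at physiological pH are Lys/Arg (+1) and Asp/Glu (−1); with His treated as neutral, nothing else contributes.
Positive (K, R): none → +0.
Negative (D, E): none → −0.
The N-terminus (+1) and C-terminus (−1) cancel.
Net charge = (+0) + (−0) = 0.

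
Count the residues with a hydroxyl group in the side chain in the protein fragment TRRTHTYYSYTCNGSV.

9

Serine (S), threonine (T), and tyrosine (Y) each carry a hydroxyl group on the side chain.
Matching residues: T1, T4, T6, Y7, Y8, S9, Y10, T11, S15.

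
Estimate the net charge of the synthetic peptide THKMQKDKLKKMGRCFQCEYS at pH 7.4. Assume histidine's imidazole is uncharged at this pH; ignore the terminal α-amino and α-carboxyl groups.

+4

At pH ~7.4 the Lys and Arg side chains are protonated (+1), the Asp and Glu side chains are deprotonated (−1), and with His taken as neutral all other side chains carry no charge.
Positive (K, R): K3, K6, K8, K10, K11, R14 → +6.
Negative (D, E): D7, E19 → −2.
Net charge = (+6) + (−2) = +4.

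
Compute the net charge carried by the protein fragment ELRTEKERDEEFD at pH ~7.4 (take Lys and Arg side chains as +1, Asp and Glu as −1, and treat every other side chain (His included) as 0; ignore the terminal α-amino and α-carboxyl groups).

Positive (K, R): R3, K6, R8 → +3.
Negative (D, E): E1, E5, E7, D9, E10, E11, D13 → −7.
Net charge = (+3) + (−7) = −4.

-4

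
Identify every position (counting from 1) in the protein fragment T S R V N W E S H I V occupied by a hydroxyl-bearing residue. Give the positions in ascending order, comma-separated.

1, 2, 8

Serine (S), threonine (T), and tyrosine (Y) each carry a hydroxyl group on the side chain.
Matching residues: T1, S2, S8.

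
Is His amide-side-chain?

Asparagine (N) and glutamine (Q) have uncharged amide side chains.
Histidine is not in this group.

No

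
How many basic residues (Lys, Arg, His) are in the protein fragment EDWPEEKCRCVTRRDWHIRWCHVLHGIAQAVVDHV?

Matching residues: K7, R9, R13, R14, H17, R19, H22, H25, H34.

9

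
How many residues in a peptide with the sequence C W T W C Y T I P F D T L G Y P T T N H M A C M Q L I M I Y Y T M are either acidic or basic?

2

Acidic: D, E. Basic: H, K, R.
Acidic residues here: D11 (1).
Basic residues here: H20 (1).
The two groups share no amino acid, so total = 1 + 1 = 2.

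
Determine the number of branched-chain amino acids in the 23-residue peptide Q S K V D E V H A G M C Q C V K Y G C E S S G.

V, L, and I make up the branched-chain aliphatic group.
Matching residues: V4, V7, V15.

3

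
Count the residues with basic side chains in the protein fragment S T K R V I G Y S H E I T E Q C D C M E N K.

K, R, and H are the three residues with basic side chains (ε-amine, guanidinium, and imidazole respectively).
Matching residues: K3, R4, H10, K22.

4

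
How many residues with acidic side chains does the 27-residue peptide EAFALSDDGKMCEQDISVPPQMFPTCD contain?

6

Only D (aspartate) and E (glutamate) carry a side-chain carboxylic acid.
Matching residues: E1, D7, D8, E13, D15, D27.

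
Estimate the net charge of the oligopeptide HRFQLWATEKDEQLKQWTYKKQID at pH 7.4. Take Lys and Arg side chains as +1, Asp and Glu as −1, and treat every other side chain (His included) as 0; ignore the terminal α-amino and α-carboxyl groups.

Positive (K, R): R2, K10, K15, K20, K21 → +5.
Negative (D, E): E9, D11, E12, D24 → −4.
Net charge = (+5) + (−4) = +1.

+1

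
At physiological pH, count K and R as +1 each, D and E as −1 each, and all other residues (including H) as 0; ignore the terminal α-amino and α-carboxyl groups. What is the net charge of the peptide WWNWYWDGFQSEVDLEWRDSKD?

Positive (K, R): R18, K21 → +2.
Negative (D, E): D7, E12, D14, E16, D19, D22 → −6.
Net charge = (+2) + (−6) = −4.

-4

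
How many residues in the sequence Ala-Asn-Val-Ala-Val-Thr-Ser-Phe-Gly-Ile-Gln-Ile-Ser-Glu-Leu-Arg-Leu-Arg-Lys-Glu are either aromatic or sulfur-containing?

Aromatic: F, W, Y. Sulfur-containing: C, M.
Aromatic residues here: Phe8 (1).
Sulfur-containing residues here: none (0).
The two groups share no amino acid, so total = 1 + 0 = 1.

1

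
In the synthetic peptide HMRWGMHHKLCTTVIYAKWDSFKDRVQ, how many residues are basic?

8

K, R, and H are the three residues with basic side chains (ε-amine, guanidinium, and imidazole respectively).
Matching residues: H1, R3, H7, H8, K9, K18, K23, R25.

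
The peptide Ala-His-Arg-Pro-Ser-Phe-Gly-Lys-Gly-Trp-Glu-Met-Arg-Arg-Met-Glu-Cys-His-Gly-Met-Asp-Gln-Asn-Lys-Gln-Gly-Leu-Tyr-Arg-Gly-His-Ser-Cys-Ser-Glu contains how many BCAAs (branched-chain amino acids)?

Valine (V), leucine (L), and isoleucine (I) are the branched-chain amino acids.
Matching residues: Leu27.

1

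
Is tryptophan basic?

Lysine (K), arginine (R), and histidine (H) have basic, nitrogen-containing side chains.
Tryptophan is not in this group.

No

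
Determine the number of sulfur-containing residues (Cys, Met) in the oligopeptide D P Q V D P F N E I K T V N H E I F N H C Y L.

Matching residues: C21.

1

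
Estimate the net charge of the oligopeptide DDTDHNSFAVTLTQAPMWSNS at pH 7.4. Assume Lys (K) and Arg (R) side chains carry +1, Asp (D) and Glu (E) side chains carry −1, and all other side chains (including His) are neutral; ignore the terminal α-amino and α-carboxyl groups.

-3

Positive (K, R): none → +0.
Negative (D, E): D1, D2, D4 → −3.
Net charge = (+0) + (−3) = −3.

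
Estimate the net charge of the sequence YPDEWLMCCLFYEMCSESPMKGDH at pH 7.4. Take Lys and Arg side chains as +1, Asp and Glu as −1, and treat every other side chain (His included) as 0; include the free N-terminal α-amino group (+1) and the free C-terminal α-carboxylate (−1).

Positive (K, R): K21 → +1.
Negative (D, E): D3, E4, E13, E17, D23 → −5.
The N-terminus (+1) and C-terminus (−1) cancel.
Net charge = (+1) + (−5) = −4.

-4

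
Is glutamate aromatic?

No

The aromatic amino acids are Phe (F, benzyl), Trp (W, indole), and Tyr (Y, phenol).
Glutamate is not in this group.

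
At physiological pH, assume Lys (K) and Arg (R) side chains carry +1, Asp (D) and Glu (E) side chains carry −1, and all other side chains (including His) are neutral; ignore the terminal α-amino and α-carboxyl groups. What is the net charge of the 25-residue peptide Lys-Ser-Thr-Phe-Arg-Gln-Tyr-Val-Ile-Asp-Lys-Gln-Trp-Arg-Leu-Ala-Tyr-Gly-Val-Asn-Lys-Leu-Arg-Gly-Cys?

+5

Positive (K, R): Lys1, Arg5, Lys11, Arg14, Lys21, Arg23 → +6.
Negative (D, E): Asp10 → −1.
Net charge = (+6) + (−1) = +5.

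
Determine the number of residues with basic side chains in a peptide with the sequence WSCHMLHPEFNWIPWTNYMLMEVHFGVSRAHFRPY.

Lysine (K), arginine (R), and histidine (H) have basic, nitrogen-containing side chains.
Matching residues: H4, H7, H24, R29, H31, R33.

6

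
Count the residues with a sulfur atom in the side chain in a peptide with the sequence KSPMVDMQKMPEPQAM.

The sulfur-bearing residues are cysteine (–SH) and methionine (–S–CH₃).
Matching residues: M4, M7, M10, M16.

4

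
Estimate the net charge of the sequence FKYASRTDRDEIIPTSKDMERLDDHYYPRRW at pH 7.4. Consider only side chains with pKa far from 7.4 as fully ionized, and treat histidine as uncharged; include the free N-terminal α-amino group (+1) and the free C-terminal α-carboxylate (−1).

Near pH 7.4, K and R contribute +1 each, D and E contribute −1 each, and every other side chain (His included, as stated) is uncharged.
Positive (K, R): K2, R6, R9, K17, R21, R29, R30 → +7.
Negative (D, E): D8, D10, E11, D18, E20, D23, D24 → −7.
The N-terminus (+1) and C-terminus (−1) cancel.
Net charge = (+7) + (−7) = 0.

0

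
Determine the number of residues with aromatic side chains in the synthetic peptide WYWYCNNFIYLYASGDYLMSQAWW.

The aromatic amino acids are Phe (F, benzyl), Trp (W, indole), and Tyr (Y, phenol).
Matching residues: W1, Y2, W3, Y4, F8, Y10, Y12, Y17, W23, W24.

10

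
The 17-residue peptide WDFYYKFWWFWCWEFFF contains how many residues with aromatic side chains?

13

The aromatic amino acids are Phe (F, benzyl), Trp (W, indole), and Tyr (Y, phenol).
Matching residues: W1, F3, Y4, Y5, F7, W8, W9, F10, W11, W13, F15, F16, F17.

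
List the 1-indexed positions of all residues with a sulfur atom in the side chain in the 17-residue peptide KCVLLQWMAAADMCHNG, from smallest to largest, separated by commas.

2, 8, 13, 14

Only Cys (C) and Met (M) have a sulfur atom in the side chain.
Matching residues: C2, M8, M13, C14.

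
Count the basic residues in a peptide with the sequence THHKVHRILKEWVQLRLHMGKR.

Lysine (K), arginine (R), and histidine (H) have basic, nitrogen-containing side chains.
Matching residues: H2, H3, K4, H6, R7, K10, R16, H18, K21, R22.

10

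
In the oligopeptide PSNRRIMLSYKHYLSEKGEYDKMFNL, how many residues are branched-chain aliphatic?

V, L, and I make up the branched-chain aliphatic group.
Matching residues: I6, L8, L14, L26.

4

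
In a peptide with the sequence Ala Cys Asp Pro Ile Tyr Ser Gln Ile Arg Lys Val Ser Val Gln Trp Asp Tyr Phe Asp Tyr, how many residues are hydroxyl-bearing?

5

Serine (S), threonine (T), and tyrosine (Y) each carry a hydroxyl group on the side chain.
Matching residues: Tyr6, Ser7, Ser13, Tyr18, Tyr21.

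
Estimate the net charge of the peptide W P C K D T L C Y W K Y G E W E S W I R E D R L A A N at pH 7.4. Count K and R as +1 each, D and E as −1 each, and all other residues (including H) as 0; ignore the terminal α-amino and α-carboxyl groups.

-1

Positive (K, R): K4, K11, R20, R23 → +4.
Negative (D, E): D5, E14, E16, E21, D22 → −5.
Net charge = (+4) + (−5) = −1.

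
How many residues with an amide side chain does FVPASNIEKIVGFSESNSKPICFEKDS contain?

Only N (asparagine) and Q (glutamine) carry a side-chain carboxamide.
Matching residues: N6, N17.

2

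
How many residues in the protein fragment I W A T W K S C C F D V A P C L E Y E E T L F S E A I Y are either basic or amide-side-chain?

Basic: H, K, R. Amide-side-chain: N, Q.
Basic residues here: K6 (1).
Amide-side-chain residues here: none (0).
The two groups share no amino acid, so total = 1 + 0 = 1.

1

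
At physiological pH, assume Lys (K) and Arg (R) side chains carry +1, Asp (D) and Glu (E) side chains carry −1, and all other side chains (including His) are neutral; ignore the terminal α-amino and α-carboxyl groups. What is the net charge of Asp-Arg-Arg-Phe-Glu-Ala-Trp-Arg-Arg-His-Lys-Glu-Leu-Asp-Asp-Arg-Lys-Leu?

+2

Positive (K, R): Arg2, Arg3, Arg8, Arg9, Lys11, Arg16, Lys17 → +7.
Negative (D, E): Asp1, Glu5, Glu12, Asp14, Asp15 → −5.
Net charge = (+7) + (−5) = +2.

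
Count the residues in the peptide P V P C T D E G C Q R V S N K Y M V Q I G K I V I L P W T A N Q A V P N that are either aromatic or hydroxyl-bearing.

5

Aromatic: F, W, Y. Hydroxyl-bearing: S, T, Y.
Aromatic residues here: Y16, W28 (2).
Hydroxyl-bearing residues here: T5, S13, Y16, T29 (4).
Y is in both groups, so the 1 Y residue must not be double-counted.
Total = 2 + 4 − 1 = 5.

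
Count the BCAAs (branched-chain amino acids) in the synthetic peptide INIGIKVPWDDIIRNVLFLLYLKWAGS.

V, L, and I make up the branched-chain aliphatic group.
Matching residues: I1, I3, I5, V7, I12, I13, V16, L17, L19, L20, L22.

11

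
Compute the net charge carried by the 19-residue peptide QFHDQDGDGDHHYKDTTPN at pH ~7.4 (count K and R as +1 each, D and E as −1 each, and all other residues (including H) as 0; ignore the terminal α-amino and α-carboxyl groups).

-4

Positive (K, R): K14 → +1.
Negative (D, E): D4, D6, D8, D10, D15 → −5.
Net charge = (+1) + (−5) = −4.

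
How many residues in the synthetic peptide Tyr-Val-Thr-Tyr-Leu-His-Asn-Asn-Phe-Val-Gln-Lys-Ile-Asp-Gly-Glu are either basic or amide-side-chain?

Basic: H, K, R. Amide-side-chain: N, Q.
Basic residues here: His6, Lys12 (2).
Amide-side-chain residues here: Asn7, Asn8, Gln11 (3).
The two groups share no amino acid, so total = 2 + 3 = 5.

5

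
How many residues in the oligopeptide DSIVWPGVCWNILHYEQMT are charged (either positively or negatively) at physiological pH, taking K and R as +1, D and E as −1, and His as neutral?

2

Charged side chains at pH ~7.4: K, R (positive); D, E (negative).
Matching residues: D1, E16.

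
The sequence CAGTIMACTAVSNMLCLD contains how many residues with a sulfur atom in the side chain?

5

Cysteine (C, thiol) and methionine (M, thioether) are the two sulfur-containing amino acids.
Matching residues: C1, M6, C8, M14, C16.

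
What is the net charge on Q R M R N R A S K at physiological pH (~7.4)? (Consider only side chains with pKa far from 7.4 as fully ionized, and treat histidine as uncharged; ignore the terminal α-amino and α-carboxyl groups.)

+4

At pH ~7.4 the Lys and Arg side chains are protonated (+1), the Asp and Glu side chains are deprotonated (−1), and with His taken as neutral all other side chains carry no charge.
Positive (K, R): R2, R4, R6, K9 → +4.
Negative (D, E): none → −0.
Net charge = (+4) + (−0) = +4.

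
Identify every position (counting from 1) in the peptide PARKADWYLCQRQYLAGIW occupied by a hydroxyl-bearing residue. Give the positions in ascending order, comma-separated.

8, 14

Serine (S), threonine (T), and tyrosine (Y) each carry a hydroxyl group on the side chain.
Matching residues: Y8, Y14.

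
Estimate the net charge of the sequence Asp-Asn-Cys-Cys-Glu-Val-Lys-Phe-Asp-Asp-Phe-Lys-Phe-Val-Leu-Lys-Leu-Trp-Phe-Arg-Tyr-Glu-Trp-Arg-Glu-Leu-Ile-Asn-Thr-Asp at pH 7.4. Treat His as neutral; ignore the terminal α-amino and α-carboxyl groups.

-2

At pH ~7.4 the Lys and Arg side chains are protonated (+1), the Asp and Glu side chains are deprotonated (−1), and with His taken as neutral all other side chains carry no charge.
Positive (K, R): Lys7, Lys12, Lys16, Arg20, Arg24 → +5.
Negative (D, E): Asp1, Glu5, Asp9, Asp10, Glu22, Glu25, Asp30 → −7.
Net charge = (+5) + (−7) = −2.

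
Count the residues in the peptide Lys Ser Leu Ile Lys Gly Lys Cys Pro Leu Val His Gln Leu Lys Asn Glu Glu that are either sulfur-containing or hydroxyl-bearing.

Sulfur-containing: C, M. Hydroxyl-bearing: S, T, Y.
Sulfur-containing residues here: Cys8 (1).
Hydroxyl-bearing residues here: Ser2 (1).
The two groups share no amino acid, so total = 1 + 1 = 2.

2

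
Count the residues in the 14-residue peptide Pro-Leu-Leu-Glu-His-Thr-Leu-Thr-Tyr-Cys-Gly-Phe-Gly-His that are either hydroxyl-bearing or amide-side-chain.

Hydroxyl-bearing: S, T, Y. Amide-side-chain: N, Q.
Hydroxyl-bearing residues here: Thr6, Thr8, Tyr9 (3).
Amide-side-chain residues here: none (0).
The two groups share no amino acid, so total = 3 + 0 = 3.

3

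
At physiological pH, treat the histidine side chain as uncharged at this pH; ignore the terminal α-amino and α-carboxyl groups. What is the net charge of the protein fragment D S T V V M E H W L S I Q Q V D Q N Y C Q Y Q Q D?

-4

At pH ~7.4 the Lys and Arg side chains are protonated (+1), the Asp and Glu side chains are deprotonated (−1), and with His taken as neutral all other side chains carry no charge.
Positive (K, R): none → +0.
Negative (D, E): D1, E7, D16, D25 → −4.
Net charge = (+0) + (−4) = −4.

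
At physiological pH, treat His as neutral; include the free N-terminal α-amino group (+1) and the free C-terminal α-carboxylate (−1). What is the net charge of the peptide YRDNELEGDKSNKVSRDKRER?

+1

The side chains ionized at physiological pH are Lys/Arg (+1) and Asp/Glu (−1); with His treated as neutral, nothing else contributes.
Positive (K, R): R2, K10, K13, R16, K18, R19, R21 → +7.
Negative (D, E): D3, E5, E7, D9, D17, E20 → −6.
The N-terminus (+1) and C-terminus (−1) cancel.
Net charge = (+7) + (−6) = +1.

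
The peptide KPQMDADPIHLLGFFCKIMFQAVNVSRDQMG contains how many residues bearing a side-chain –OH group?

1

S, T, and Y are the three residues with a side-chain hydroxyl.
Matching residues: S26.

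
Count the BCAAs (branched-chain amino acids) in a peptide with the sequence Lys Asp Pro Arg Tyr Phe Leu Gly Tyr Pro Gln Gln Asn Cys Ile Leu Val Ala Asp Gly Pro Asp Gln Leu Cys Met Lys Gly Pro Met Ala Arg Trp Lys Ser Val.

Valine (V), leucine (L), and isoleucine (I) are the branched-chain amino acids.
Matching residues: Leu7, Ile15, Leu16, Val17, Leu24, Val36.

6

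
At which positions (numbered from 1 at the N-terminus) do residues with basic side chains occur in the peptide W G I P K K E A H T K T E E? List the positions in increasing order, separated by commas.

The basic amino acids are Lys (K), Arg (R), and His (H).
Matching residues: K5, K6, H9, K11.

5, 6, 9, 11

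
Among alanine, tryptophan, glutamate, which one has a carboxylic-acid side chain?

glutamate

Only D (aspartate) and E (glutamate) carry a side-chain carboxylic acid.
Of the listed options, only glutamate belongs to this group.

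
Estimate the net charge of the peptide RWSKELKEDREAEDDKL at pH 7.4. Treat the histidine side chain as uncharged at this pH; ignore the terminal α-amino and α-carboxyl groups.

-2

The side chains ionized at physiological pH are Lys/Arg (+1) and Asp/Glu (−1); with His treated as neutral, nothing else contributes.
Positive (K, R): R1, K4, K7, R10, K16 → +5.
Negative (D, E): E5, E8, D9, E11, E13, D14, D15 → −7.
Net charge = (+5) + (−7) = −2.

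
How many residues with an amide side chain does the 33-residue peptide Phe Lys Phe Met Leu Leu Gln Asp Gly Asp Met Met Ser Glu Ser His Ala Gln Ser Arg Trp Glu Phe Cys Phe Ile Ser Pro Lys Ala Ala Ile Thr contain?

The amide-side-chain residues are Asn (N) and Gln (Q).
Matching residues: Gln7, Gln18.

2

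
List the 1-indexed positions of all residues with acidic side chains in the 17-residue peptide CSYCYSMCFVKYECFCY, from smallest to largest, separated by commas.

Only D (aspartate) and E (glutamate) carry a side-chain carboxylic acid.
Matching residues: E13.

13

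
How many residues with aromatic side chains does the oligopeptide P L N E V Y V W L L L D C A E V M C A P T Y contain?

The aromatic amino acids are Phe (F, benzyl), Trp (W, indole), and Tyr (Y, phenol).
Matching residues: Y6, W8, Y22.

3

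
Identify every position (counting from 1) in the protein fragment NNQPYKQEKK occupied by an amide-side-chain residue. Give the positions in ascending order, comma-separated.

Asparagine (N) and glutamine (Q) have uncharged amide side chains.
Matching residues: N1, N2, Q3, Q7.

1, 2, 3, 7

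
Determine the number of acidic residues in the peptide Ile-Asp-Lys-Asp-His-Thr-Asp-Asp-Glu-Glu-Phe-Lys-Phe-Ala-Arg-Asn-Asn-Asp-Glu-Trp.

8

Aspartate (D) and glutamate (E) have carboxylic-acid side chains and are the acidic amino acids.
Matching residues: Asp2, Asp4, Asp7, Asp8, Glu9, Glu10, Asp18, Glu19.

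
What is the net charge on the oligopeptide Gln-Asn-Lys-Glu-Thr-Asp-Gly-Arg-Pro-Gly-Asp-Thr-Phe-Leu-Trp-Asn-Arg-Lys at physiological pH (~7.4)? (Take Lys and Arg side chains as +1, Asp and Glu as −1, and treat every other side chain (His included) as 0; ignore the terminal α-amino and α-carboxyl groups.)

+1

Positive (K, R): Lys3, Arg8, Arg17, Lys18 → +4.
Negative (D, E): Glu4, Asp6, Asp11 → −3.
Net charge = (+4) + (−3) = +1.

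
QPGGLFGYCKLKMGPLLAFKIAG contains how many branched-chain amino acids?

5

Valine (V), leucine (L), and isoleucine (I) are the branched-chain amino acids.
Matching residues: L5, L11, L16, L17, I21.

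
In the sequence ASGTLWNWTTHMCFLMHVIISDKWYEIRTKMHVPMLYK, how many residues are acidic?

Only D (aspartate) and E (glutamate) carry a side-chain carboxylic acid.
Matching residues: D22, E26.

2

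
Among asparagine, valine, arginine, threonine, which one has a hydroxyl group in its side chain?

threonine

S, T, and Y are the three residues with a side-chain hydroxyl.
Of the listed options, only threonine belongs to this group.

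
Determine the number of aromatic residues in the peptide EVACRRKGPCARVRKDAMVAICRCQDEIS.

Phenylalanine (F), tryptophan (W), and tyrosine (Y) have aromatic ring side chains.
None of the 29 residues belong to this group.

0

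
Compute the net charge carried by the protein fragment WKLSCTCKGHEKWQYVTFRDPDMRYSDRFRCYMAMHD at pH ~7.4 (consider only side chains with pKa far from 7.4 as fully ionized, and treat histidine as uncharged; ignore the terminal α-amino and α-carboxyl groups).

+2

Near pH 7.4, K and R contribute +1 each, D and E contribute −1 each, and every other side chain (His included, as stated) is uncharged.
Positive (K, R): K2, K8, K12, R19, R24, R28, R30 → +7.
Negative (D, E): E11, D20, D22, D27, D37 → −5.
Net charge = (+7) + (−5) = +2.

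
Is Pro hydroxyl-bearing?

Serine (S), threonine (T), and tyrosine (Y) each carry a hydroxyl group on the side chain.
Proline is not in this group.

No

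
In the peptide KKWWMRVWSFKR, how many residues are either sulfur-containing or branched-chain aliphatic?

2

Sulfur-containing: C, M. Branched-chain aliphatic: I, L, V.
Sulfur-containing residues here: M5 (1).
Branched-chain aliphatic residues here: V7 (1).
The two groups share no amino acid, so total = 1 + 1 = 2.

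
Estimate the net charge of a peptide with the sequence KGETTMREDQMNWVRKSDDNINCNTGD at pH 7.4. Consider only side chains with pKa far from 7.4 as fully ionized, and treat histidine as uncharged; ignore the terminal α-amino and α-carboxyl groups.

-2

The side chains ionized at physiological pH are Lys/Arg (+1) and Asp/Glu (−1); with His treated as neutral, nothing else contributes.
Positive (K, R): K1, R7, R15, K16 → +4.
Negative (D, E): E3, E8, D9, D18, D19, D27 → −6.
Net charge = (+4) + (−6) = −2.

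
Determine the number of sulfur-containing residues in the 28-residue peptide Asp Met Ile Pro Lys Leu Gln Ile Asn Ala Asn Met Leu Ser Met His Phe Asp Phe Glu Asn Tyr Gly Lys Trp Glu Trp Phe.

Cysteine (C, thiol) and methionine (M, thioether) are the two sulfur-containing amino acids.
Matching residues: Met2, Met12, Met15.

3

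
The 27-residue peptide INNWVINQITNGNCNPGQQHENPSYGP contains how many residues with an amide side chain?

Asparagine (N) and glutamine (Q) have uncharged amide side chains.
Matching residues: N2, N3, N7, Q8, N11, N13, N15, Q18, Q19, N22.

10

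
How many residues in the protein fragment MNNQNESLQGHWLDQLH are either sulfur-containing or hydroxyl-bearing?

Sulfur-containing: C, M. Hydroxyl-bearing: S, T, Y.
Sulfur-containing residues here: M1 (1).
Hydroxyl-bearing residues here: S7 (1).
The two groups share no amino acid, so total = 1 + 1 = 2.

2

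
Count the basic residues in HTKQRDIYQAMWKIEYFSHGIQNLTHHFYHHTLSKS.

The basic amino acids are Lys (K), Arg (R), and His (H).
Matching residues: H1, K3, R5, K13, H19, H26, H27, H30, H31, K35.

10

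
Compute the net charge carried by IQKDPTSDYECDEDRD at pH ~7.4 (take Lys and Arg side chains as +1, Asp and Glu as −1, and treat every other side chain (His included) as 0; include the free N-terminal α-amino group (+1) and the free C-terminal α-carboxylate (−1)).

Positive (K, R): K3, R15 → +2.
Negative (D, E): D4, D8, E10, D12, E13, D14, D16 → −7.
The N-terminus (+1) and C-terminus (−1) cancel.
Net charge = (+2) + (−7) = −5.

-5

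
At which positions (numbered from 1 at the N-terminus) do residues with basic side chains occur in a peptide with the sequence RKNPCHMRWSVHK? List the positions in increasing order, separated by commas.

1, 2, 6, 8, 12, 13

Lysine (K), arginine (R), and histidine (H) have basic, nitrogen-containing side chains.
Matching residues: R1, K2, H6, R8, H12, K13.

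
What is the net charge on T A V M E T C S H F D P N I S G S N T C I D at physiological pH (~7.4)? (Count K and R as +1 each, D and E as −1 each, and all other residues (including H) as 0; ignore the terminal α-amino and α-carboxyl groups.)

-3

Positive (K, R): none → +0.
Negative (D, E): E5, D11, D22 → −3.
Net charge = (+0) + (−3) = −3.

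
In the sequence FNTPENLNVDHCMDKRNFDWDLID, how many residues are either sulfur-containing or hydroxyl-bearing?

3

Sulfur-containing: C, M. Hydroxyl-bearing: S, T, Y.
Sulfur-containing residues here: C12, M13 (2).
Hydroxyl-bearing residues here: T3 (1).
The two groups share no amino acid, so total = 2 + 1 = 3.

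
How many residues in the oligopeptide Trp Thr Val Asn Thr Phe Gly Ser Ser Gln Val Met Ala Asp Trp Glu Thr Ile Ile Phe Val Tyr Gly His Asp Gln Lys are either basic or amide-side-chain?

Basic: H, K, R. Amide-side-chain: N, Q.
Basic residues here: His24, Lys27 (2).
Amide-side-chain residues here: Asn4, Gln10, Gln26 (3).
The two groups share no amino acid, so total = 2 + 3 = 5.

5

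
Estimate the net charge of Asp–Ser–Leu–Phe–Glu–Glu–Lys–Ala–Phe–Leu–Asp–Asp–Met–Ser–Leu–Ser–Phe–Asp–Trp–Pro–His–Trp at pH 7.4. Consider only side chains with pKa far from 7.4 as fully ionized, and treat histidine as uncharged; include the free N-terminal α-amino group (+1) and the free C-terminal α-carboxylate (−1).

-5

Near pH 7.4, K and R contribute +1 each, D and E contribute −1 each, and every other side chain (His included, as stated) is uncharged.
Positive (K, R): Lys7 → +1.
Negative (D, E): Asp1, Glu5, Glu6, Asp11, Asp12, Asp18 → −6.
The N-terminus (+1) and C-terminus (−1) cancel.
Net charge = (+1) + (−6) = −5.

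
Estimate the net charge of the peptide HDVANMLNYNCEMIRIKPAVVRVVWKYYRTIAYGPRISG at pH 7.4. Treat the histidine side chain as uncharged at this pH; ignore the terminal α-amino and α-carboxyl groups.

+4

The side chains ionized at physiological pH are Lys/Arg (+1) and Asp/Glu (−1); with His treated as neutral, nothing else contributes.
Positive (K, R): R15, K17, R22, K26, R29, R36 → +6.
Negative (D, E): D2, E12 → −2.
Net charge = (+6) + (−2) = +4.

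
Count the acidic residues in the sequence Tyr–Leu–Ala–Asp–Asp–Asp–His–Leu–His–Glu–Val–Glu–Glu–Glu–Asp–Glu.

9

Aspartate (D) and glutamate (E) have carboxylic-acid side chains and are the acidic amino acids.
Matching residues: Asp4, Asp5, Asp6, Glu10, Glu12, Glu13, Glu14, Asp15, Glu16.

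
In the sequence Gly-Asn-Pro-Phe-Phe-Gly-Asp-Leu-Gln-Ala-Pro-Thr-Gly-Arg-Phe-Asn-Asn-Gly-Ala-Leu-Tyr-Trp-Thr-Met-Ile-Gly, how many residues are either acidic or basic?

2

Acidic: D, E. Basic: H, K, R.
Acidic residues here: Asp7 (1).
Basic residues here: Arg14 (1).
The two groups share no amino acid, so total = 1 + 1 = 2.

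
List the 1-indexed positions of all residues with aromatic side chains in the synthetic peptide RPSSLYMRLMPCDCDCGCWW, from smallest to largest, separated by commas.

6, 19, 20

The aromatic amino acids are Phe (F, benzyl), Trp (W, indole), and Tyr (Y, phenol).
Matching residues: Y6, W19, W20.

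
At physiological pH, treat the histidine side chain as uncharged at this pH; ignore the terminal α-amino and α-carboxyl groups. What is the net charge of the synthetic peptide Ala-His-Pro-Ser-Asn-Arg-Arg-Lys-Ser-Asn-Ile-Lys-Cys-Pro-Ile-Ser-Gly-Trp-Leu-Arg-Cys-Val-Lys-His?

+6

At pH ~7.4 the Lys and Arg side chains are protonated (+1), the Asp and Glu side chains are deprotonated (−1), and with His taken as neutral all other side chains carry no charge.
Positive (K, R): Arg6, Arg7, Lys8, Lys12, Arg20, Lys23 → +6.
Negative (D, E): none → −0.
Net charge = (+6) + (−0) = +6.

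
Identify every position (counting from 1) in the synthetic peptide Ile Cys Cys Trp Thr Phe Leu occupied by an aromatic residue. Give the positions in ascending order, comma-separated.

4, 6

The aromatic amino acids are Phe (F, benzyl), Trp (W, indole), and Tyr (Y, phenol).
Matching residues: Trp4, Phe6.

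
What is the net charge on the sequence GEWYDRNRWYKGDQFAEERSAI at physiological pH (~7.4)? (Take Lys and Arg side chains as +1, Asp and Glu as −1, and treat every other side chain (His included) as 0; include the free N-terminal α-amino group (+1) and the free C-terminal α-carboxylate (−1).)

Positive (K, R): R6, R8, K11, R19 → +4.
Negative (D, E): E2, D5, D13, E17, E18 → −5.
The N-terminus (+1) and C-terminus (−1) cancel.
Net charge = (+4) + (−5) = −1.

-1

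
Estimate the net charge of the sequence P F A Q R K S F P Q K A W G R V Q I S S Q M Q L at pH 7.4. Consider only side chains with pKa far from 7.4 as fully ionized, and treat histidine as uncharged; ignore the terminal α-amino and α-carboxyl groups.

+4

At pH ~7.4 the Lys and Arg side chains are protonated (+1), the Asp and Glu side chains are deprotonated (−1), and with His taken as neutral all other side chains carry no charge.
Positive (K, R): R5, K6, K11, R15 → +4.
Negative (D, E): none → −0.
Net charge = (+4) + (−0) = +4.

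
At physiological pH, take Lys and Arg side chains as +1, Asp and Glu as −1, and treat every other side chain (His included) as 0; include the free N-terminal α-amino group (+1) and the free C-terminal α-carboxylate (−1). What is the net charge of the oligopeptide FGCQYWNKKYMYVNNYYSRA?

+3

Positive (K, R): K8, K9, R19 → +3.
Negative (D, E): none → −0.
The N-terminus (+1) and C-terminus (−1) cancel.
Net charge = (+3) + (−0) = +3.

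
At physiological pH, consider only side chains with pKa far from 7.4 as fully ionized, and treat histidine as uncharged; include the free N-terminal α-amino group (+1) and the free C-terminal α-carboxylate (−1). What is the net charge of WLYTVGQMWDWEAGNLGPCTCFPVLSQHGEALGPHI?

-3

The side chains ionized at physiological pH are Lys/Arg (+1) and Asp/Glu (−1); with His treated as neutral, nothing else contributes.
Positive (K, R): none → +0.
Negative (D, E): D10, E12, E30 → −3.
The N-terminus (+1) and C-terminus (−1) cancel.
Net charge = (+0) + (−3) = −3.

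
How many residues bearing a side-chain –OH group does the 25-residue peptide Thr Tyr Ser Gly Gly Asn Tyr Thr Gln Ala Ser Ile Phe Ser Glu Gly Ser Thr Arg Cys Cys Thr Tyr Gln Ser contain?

The –OH-bearing residues are Ser, Thr (aliphatic alcohols), and Tyr (phenol).
Matching residues: Thr1, Tyr2, Ser3, Tyr7, Thr8, Ser11, Ser14, Ser17, Thr18, Thr22, Tyr23, Ser25.

12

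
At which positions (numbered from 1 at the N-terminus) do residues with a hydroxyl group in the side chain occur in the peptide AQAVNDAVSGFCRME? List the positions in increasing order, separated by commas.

9

Serine (S), threonine (T), and tyrosine (Y) each carry a hydroxyl group on the side chain.
Matching residues: S9.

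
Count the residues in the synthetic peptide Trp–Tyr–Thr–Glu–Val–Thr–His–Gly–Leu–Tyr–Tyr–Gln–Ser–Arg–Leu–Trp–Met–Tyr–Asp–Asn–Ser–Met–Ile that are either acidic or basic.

4

Acidic: D, E. Basic: H, K, R.
Acidic residues here: Glu4, Asp19 (2).
Basic residues here: His7, Arg14 (2).
The two groups share no amino acid, so total = 2 + 2 = 4.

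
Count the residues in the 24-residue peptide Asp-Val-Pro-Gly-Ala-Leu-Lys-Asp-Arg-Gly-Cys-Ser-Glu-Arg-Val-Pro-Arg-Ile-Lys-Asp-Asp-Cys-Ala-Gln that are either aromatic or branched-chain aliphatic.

Aromatic: F, W, Y. Branched-chain aliphatic: I, L, V.
Aromatic residues here: none (0).
Branched-chain aliphatic residues here: Val2, Leu6, Val15, Ile18 (4).
The two groups share no amino acid, so total = 0 + 4 = 4.

4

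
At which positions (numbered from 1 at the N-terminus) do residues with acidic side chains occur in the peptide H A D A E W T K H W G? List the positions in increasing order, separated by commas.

Only D (aspartate) and E (glutamate) carry a side-chain carboxylic acid.
Matching residues: D3, E5.

3, 5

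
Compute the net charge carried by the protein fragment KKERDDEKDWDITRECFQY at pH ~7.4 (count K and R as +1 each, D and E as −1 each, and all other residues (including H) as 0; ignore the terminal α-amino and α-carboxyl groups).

-2

Positive (K, R): K1, K2, R4, K8, R14 → +5.
Negative (D, E): E3, D5, D6, E7, D9, D11, E15 → −7.
Net charge = (+5) + (−7) = −2.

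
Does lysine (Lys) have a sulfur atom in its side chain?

No

The sulfur-bearing residues are cysteine (–SH) and methionine (–S–CH₃).
Lysine is not in this group.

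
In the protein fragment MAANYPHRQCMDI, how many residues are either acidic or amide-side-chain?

3

Acidic: D, E. Amide-side-chain: N, Q.
Acidic residues here: D12 (1).
Amide-side-chain residues here: N4, Q9 (2).
The two groups share no amino acid, so total = 1 + 2 = 3.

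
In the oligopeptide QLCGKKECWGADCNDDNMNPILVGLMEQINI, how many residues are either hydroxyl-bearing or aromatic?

1

Hydroxyl-bearing: S, T, Y. Aromatic: F, W, Y.
Hydroxyl-bearing residues here: none (0).
Aromatic residues here: W9 (1).
(Y belongs to both groups, but none appear in this sequence.) Total = 0 + 1 = 1.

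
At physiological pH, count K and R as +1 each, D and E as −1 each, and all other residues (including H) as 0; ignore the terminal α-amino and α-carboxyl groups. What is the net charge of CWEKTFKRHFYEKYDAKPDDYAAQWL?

0

Positive (K, R): K4, K7, R8, K13, K17 → +5.
Negative (D, E): E3, E12, D15, D19, D20 → −5.
Net charge = (+5) + (−5) = 0.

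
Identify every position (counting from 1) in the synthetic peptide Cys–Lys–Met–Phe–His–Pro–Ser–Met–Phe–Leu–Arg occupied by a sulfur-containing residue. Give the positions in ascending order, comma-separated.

1, 3, 8

Cysteine (C, thiol) and methionine (M, thioether) are the two sulfur-containing amino acids.
Matching residues: Cys1, Met3, Met8.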